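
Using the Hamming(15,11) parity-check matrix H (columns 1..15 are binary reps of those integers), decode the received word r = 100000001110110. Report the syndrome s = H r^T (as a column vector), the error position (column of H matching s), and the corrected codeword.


s = (1, 0, 1, 0)^T, error position = 10, corrected codeword c = 100000001010110

Compute s = H r^T mod 2 one row at a time:
  s_1 = 0 + 1 + 1 + 1 + 0 + 1 + 1 + 0 = 5 ≡ 1 (mod 2).
  s_2 = 0 + 0 + 0 + 0 + 0 + 1 + 1 + 0 = 2 ≡ 0 (mod 2).
  s_3 = 0 + 0 + 0 + 0 + 1 + 1 + 1 + 0 = 3 ≡ 1 (mod 2).
  s_4 = 1 + 0 + 0 + 0 + 1 + 1 + 1 + 0 = 4 ≡ 0 (mod 2).
s = (1, 0, 1, 0)^T — this equals column 10 of H (binary 1010), so error is at position 10.
Correct: flip bit 10 of r = 100000001110110 to get c = 100000001010110.


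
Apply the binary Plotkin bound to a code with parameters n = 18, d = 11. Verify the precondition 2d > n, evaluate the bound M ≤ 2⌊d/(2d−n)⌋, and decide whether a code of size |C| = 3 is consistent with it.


Plotkin bound M ≤ 4; given |C| = 3 ≤ bound (satisfied).

Check applicability: 2d = 22, n = 18.
2d − n = 4 > 0, so Plotkin applies.
Compute d/(2d−n) = 11/4 ≈ 2.7500.
⌊d/(2d−n)⌋ = 2.
Plotkin bound: M ≤ 2·2 = 4.
Given |C| = 3, check: satisfied.
This |C| is below the Plotkin bound.


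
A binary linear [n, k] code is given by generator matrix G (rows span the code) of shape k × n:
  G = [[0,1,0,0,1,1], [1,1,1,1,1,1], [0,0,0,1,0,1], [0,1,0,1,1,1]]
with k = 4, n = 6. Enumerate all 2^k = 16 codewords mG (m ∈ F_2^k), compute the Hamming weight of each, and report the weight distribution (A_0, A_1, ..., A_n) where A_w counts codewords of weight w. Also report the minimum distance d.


Weight distribution: A_0 = 1, A_1 = 2, A_2 = 3, A_3 = 4, A_4 = 3, A_5 = 2, A_6 = 1. Minimum distance d = 1.

Enumerate all 2^4 = 16 messages m ∈ F_2^4.
For each, compute codeword c = mG in F_2^6, then tally its weight.
  m = 0000 → c = 000000, weight = 0.
  m = 1000 → c = 010011, weight = 3.
  m = 0100 → c = 111111, weight = 6.
  m = 1100 → c = 101100, weight = 3.
  m = 0010 → c = 000101, weight = 2.
  m = 1010 → c = 010110, weight = 3.
  m = 0110 → c = 111010, weight = 4.
  m = 1110 → c = 101001, weight = 3.
  m = 0001 → c = 010111, weight = 4.
  m = 1001 → c = 000100, weight = 1.
  m = 0101 → c = 101000, weight = 2.
  m = 1101 → c = 111011, weight = 5.
  m = 0011 → c = 010010, weight = 2.
  m = 1011 → c = 000001, weight = 1.
  m = 0111 → c = 101101, weight = 4.
  m = 1111 → c = 111110, weight = 5.
Tally weights:
  weight 0: 1 codewords.
  weight 1: 2 codewords.
  weight 2: 3 codewords.
  weight 3: 4 codewords.
  weight 4: 3 codewords.
  weight 5: 2 codewords.
  weight 6: 1 codewords.
Minimum distance d = smallest w > 0 with A_w > 0 = 1.
Sanity: Σ A_w = 16 = 2^4 = 16 ✓.


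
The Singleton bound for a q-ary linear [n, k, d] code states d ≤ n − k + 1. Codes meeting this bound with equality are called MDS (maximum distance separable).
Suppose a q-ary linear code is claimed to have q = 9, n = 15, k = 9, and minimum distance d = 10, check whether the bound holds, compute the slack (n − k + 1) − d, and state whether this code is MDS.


Singleton RHS = n − k + 1 = 7, slack = -3, bound violated (no such code; not MDS).

Singleton bound: d ≤ n − k + 1.
Here n = 15, k = 9, so n − k + 1 = 7.
Given d = 10, check d ≤ 7: NO.
Slack = (n − k + 1) − d = -3.
The slack is negative: d = 10 exceeds n − k + 1 = 7 by 3, so the Singleton bound is violated and no linear [15, 9, 10]_9 code can exist. In particular it is not MDS (MDS requires d = n − k + 1 exactly).
Description: the claimed parameters are [15, 9, 10]_9; such a code would be impossible (violates the Singleton bound).


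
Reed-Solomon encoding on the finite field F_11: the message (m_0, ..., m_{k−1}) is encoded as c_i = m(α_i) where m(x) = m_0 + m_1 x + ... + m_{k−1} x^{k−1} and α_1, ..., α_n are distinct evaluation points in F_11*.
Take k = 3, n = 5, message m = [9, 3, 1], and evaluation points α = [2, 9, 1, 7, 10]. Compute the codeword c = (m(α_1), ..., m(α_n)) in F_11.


c = [8, 7, 2, 2, 7]

Message polynomial: m(x) = 9 + 3·x + 1·x^2 (mod 11).
For each evaluation point α_i, compute m(α_i) mod 11:
  α_1 = 2: Horner steps 1 → 5 → 8, so m(2) = 8.
  α_2 = 9: Horner steps 1 → 1 → 7, so m(9) = 7.
  α_3 = 1: Horner steps 1 → 4 → 2, so m(1) = 2.
  α_4 = 7: Horner steps 1 → 10 → 2, so m(7) = 2.
  α_5 = 10: Horner steps 1 → 2 → 7, so m(10) = 7.
Codeword c = [8, 7, 2, 2, 7] ∈ F_11^5.


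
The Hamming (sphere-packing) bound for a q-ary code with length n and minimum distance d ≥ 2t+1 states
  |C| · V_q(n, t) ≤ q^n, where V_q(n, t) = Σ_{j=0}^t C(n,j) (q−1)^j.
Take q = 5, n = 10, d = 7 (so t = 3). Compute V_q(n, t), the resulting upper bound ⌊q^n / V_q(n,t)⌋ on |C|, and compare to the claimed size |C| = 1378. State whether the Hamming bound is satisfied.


V_q(n, t) = 8441, q^n = 9765625, Hamming bound = 1156, |C| = 1378 > bound (violated).

Step 1: Compute V_q(n, t) = Σ_{j=0}^3 C(n, j) (q−1)^j.
  j = 0: C(10,0)·(4)^0 = 1·1 = 1.
  j = 1: C(10,1)·(4)^1 = 10·4 = 40.
  j = 2: C(10,2)·(4)^2 = 45·16 = 720.
  j = 3: C(10,3)·(4)^3 = 120·64 = 7680.
  V_q(n, t) = 1 + 40 + 720 + 7680 = 8441.
Step 2: q^n = 5^10 = 9765625.
Step 3: Hamming bound ⌊q^n / V_q(n,t)⌋ = ⌊9765625/8441⌋ = 1156.
Step 4: Compare |C| = 1378 to 1156: violated.
The claimed |C| lies above the Hamming bound, so no 5-ary code of length 10 with d ≥ 7 can have 1378 codewords.


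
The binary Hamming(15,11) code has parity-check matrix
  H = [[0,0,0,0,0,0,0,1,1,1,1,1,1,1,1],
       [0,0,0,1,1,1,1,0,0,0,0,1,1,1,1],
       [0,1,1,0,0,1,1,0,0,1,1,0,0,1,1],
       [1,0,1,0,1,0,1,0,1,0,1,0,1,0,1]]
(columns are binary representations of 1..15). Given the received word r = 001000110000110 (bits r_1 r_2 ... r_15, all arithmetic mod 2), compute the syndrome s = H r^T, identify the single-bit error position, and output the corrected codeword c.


s = (1, 1, 1, 1)^T, error position = 15, corrected codeword c = 001000110000111

Compute s = H r^T mod 2 one row at a time:
  s_1 = 1 + 0 + 0 + 0 + 0 + 1 + 1 + 0 = 3 ≡ 1 (mod 2).
  s_2 = 0 + 0 + 0 + 1 + 0 + 1 + 1 + 0 = 3 ≡ 1 (mod 2).
  s_3 = 0 + 1 + 0 + 1 + 0 + 0 + 1 + 0 = 3 ≡ 1 (mod 2).
  s_4 = 0 + 1 + 0 + 1 + 0 + 0 + 1 + 0 = 3 ≡ 1 (mod 2).
s = (1, 1, 1, 1)^T — this equals column 15 of H (binary 1111), so error is at position 15.
Correct: flip bit 15 of r = 001000110000110 to get c = 001000110000111.


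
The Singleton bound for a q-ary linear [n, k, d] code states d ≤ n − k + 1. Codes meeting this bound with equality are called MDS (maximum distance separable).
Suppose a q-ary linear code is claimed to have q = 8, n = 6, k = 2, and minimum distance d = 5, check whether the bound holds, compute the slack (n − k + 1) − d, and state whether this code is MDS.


Singleton RHS = n − k + 1 = 5, slack = 0, bound satisfied, MDS.

Singleton bound: d ≤ n − k + 1.
Here n = 6, k = 2, so n − k + 1 = 5.
Given d = 5, check d ≤ 5: YES.
Slack = (n − k + 1) − d = 0.
The code is MDS (slack = 0).
Description: the claimed parameters are [6, 2, 5]_8; such a code would be MDS (meets Singleton bound).


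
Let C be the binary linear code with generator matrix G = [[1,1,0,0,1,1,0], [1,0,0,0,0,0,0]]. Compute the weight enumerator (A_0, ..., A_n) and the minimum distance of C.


Weight distribution: A_0 = 1, A_1 = 1, A_3 = 1, A_4 = 1. Minimum distance d = 1.

Enumerate all 2^2 = 4 messages m ∈ F_2^2.
For each, compute codeword c = mG in F_2^7, then tally its weight.
  m = 00 → c = 0000000, weight = 0.
  m = 10 → c = 1100110, weight = 4.
  m = 01 → c = 1000000, weight = 1.
  m = 11 → c = 0100110, weight = 3.
Tally weights:
  weight 0: 1 codewords.
  weight 1: 1 codewords.
  weight 3: 1 codewords.
  weight 4: 1 codewords.
Minimum distance d = smallest w > 0 with A_w > 0 = 1.
Sanity: Σ A_w = 4 = 2^2 = 4 ✓.


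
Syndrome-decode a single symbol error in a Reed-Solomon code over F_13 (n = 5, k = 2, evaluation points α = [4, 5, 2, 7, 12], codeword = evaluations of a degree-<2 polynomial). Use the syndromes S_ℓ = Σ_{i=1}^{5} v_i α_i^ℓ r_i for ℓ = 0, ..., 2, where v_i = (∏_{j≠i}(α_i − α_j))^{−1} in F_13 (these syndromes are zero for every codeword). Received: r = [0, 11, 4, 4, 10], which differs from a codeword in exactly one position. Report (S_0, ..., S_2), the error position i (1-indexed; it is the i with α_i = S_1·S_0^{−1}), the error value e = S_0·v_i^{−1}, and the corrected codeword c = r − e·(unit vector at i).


S = (6, 3, 8), error at position 4, error magnitude e = 10, c = [0, 11, 4, 7, 10].

Step 1: column multipliers v_i = (∏_{j≠i}(α_i − α_j))^{−1} mod 13.
  i = 1 (α = 4): (4−5)(4−2)(4−7)(4−12) = (−1)·2·(−3)·(−8) = −48 ≡ 4, so v_1 = 4^{−1} = 10 (mod 13).
  i = 2 (α = 5): (5−4)(5−2)(5−7)(5−12) = 1·3·(−2)·(−7) = 42 ≡ 3, so v_2 = 3^{−1} = 9 (mod 13).
  i = 3 (α = 2): (2−4)(2−5)(2−7)(2−12) = (−2)·(−3)·(−5)·(−10) = 300 ≡ 1, so v_3 = 1^{−1} = 1 (mod 13).
  i = 4 (α = 7): (7−4)(7−5)(7−2)(7−12) = 3·2·5·(−5) = −150 ≡ 6, so v_4 = 6^{−1} = 11 (mod 13).
  i = 5 (α = 12): (12−4)(12−5)(12−2)(12−7) = 8·7·10·5 = 2800 ≡ 5, so v_5 = 5^{−1} = 8 (mod 13).
  v = [10, 9, 1, 11, 8].
Step 2: syndromes of r = [0, 11, 4, 4, 10] (all sums mod 13).
  S_0 = Σ v_i r_i = 10·0 + 9·11 + 1·4 + 11·4 + 8·10 = 227 ≡ 6.
  S_1 = Σ v_i α_i r_i = 10·4·0 + 9·5·11 + 1·2·4 + 11·7·4 + 8·12·10 = 1771 ≡ 3.
  α_i^2 mod 13 = [3, 12, 4, 10, 1].
  S_2 = Σ v_i α_i^2 r_i = 10·3·0 + 9·12·11 + 1·4·4 + 11·10·4 + 8·1·10 = 1724 ≡ 8.
  S = (6, 3, 8) ≠ 0, so r is not a codeword (an error is present).
Step 3: locate the error. For a single error e at position i, S_ℓ = v_i·e·α_i^ℓ, so α_err = S_1/S_0.
  S_0^{−1} = 6^{−1} = 11 (mod 13), so α_err = 3·11 = 33 ≡ 7 = α_4. Error position i = 4.
  Consistency check: S_2/S_1 = 8·9 = 72 ≡ 7 = α_err ✓ (single-error assumption holds).
Step 4: error magnitude e = S_0/v_4 = S_0·∏_{j≠4}(α_4 − α_j) = 6·6 = 36 ≡ 10 (mod 13).
Step 5: correct position 4: c_4 = r_4 − e = 4 − 10 ≡ 7 (mod 13). Hence c = [0, 11, 4, 7, 10].
  Check: interpolating c through the α_i gives m(x) = 8 + 11·x (degree < 2) with m(α_i) = c_i for every i, so c is indeed a codeword.


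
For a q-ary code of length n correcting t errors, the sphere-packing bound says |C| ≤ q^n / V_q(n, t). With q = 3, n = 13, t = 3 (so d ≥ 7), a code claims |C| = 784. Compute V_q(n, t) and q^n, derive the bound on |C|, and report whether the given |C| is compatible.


V_q(n, t) = 2627, q^n = 1594323, Hamming bound = 606, |C| = 784 > bound (violated).

Step 1: Compute V_q(n, t) = Σ_{j=0}^3 C(n, j) (q−1)^j.
  j = 0: C(13,0)·(2)^0 = 1·1 = 1.
  j = 1: C(13,1)·(2)^1 = 13·2 = 26.
  j = 2: C(13,2)·(2)^2 = 78·4 = 312.
  j = 3: C(13,3)·(2)^3 = 286·8 = 2288.
  V_q(n, t) = 1 + 26 + 312 + 2288 = 2627.
Step 2: q^n = 3^13 = 1594323.
Step 3: Hamming bound ⌊q^n / V_q(n,t)⌋ = ⌊1594323/2627⌋ = 606.
Step 4: Compare |C| = 784 to 606: violated.
The claimed |C| lies above the Hamming bound, so no 3-ary code of length 13 with d ≥ 7 can have 784 codewords.


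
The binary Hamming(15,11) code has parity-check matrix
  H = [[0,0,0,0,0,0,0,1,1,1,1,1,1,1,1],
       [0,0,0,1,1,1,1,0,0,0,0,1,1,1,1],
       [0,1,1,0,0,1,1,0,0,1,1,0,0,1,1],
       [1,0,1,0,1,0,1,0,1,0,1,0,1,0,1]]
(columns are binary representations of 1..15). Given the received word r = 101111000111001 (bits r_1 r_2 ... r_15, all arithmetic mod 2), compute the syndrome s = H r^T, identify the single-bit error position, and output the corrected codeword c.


s = (0, 1, 1, 1)^T, error position = 7, corrected codeword c = 101111100111001

Compute s = H r^T mod 2 one row at a time:
  s_1 = 0 + 0 + 1 + 1 + 1 + 0 + 0 + 1 = 4 ≡ 0 (mod 2).
  s_2 = 1 + 1 + 1 + 0 + 1 + 0 + 0 + 1 = 5 ≡ 1 (mod 2).
  s_3 = 0 + 1 + 1 + 0 + 1 + 1 + 0 + 1 = 5 ≡ 1 (mod 2).
  s_4 = 1 + 1 + 1 + 0 + 0 + 1 + 0 + 1 = 5 ≡ 1 (mod 2).
s = (0, 1, 1, 1)^T — this equals column 7 of H (binary 0111), so error is at position 7.
Correct: flip bit 7 of r = 101111000111001 to get c = 101111100111001.


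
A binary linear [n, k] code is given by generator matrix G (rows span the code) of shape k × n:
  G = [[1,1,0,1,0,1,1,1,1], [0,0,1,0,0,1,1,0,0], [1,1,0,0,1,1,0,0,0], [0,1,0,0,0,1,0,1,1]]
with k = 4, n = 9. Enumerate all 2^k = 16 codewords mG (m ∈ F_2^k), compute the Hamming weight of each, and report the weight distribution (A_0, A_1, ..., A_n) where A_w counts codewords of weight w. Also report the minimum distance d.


Weight distribution: A_0 = 1, A_3 = 2, A_4 = 5, A_5 = 4, A_6 = 2, A_7 = 2. Minimum distance d = 3.

Enumerate all 2^4 = 16 messages m ∈ F_2^4.
For each, compute codeword c = mG in F_2^9, then tally its weight.
  m = 0000 → c = 000000000, weight = 0.
  m = 1000 → c = 110101111, weight = 7.
  m = 0100 → c = 001001100, weight = 3.
  m = 1100 → c = 111100011, weight = 6.
  m = 0010 → c = 110011000, weight = 4.
  m = 1010 → c = 000110111, weight = 5.
  m = 0110 → c = 111010100, weight = 5.
  m = 1110 → c = 001111011, weight = 6.
  m = 0001 → c = 010001011, weight = 4.
  m = 1001 → c = 100100100, weight = 3.
  m = 0101 → c = 011000111, weight = 5.
  m = 1101 → c = 101101000, weight = 4.
  m = 0011 → c = 100010011, weight = 4.
  m = 1011 → c = 010111100, weight = 5.
  m = 0111 → c = 101011111, weight = 7.
  m = 1111 → c = 011110000, weight = 4.
Tally weights:
  weight 0: 1 codewords.
  weight 3: 2 codewords.
  weight 4: 5 codewords.
  weight 5: 4 codewords.
  weight 6: 2 codewords.
  weight 7: 2 codewords.
Minimum distance d = smallest w > 0 with A_w > 0 = 3.
Sanity: Σ A_w = 16 = 2^4 = 16 ✓.


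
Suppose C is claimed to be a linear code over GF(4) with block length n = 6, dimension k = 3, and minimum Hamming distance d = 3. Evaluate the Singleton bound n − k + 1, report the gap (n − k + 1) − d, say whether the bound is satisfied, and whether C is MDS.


Singleton RHS = n − k + 1 = 4, slack = 1, bound satisfied, not MDS.

Singleton bound: d ≤ n − k + 1.
Here n = 6, k = 3, so n − k + 1 = 4.
Given d = 3, check d ≤ 4: YES.
Slack = (n − k + 1) − d = 1.
The code is NOT MDS (slack = 1 > 0).
Description: the claimed parameters are [6, 3, 3]_4; such a code would be non-MDS.


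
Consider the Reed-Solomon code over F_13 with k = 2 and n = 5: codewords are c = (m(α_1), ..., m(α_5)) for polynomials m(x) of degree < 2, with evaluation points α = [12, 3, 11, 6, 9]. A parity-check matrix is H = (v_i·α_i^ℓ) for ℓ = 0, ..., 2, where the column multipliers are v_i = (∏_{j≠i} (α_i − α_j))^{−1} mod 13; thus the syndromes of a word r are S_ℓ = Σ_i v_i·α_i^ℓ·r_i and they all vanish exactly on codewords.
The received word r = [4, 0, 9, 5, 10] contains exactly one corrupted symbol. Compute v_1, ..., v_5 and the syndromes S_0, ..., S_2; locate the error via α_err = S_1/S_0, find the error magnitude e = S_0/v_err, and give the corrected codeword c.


S = (9, 4, 9), error at position 1, error magnitude e = 2, c = [2, 0, 9, 5, 10].

Step 1: column multipliers v_i = (∏_{j≠i}(α_i − α_j))^{−1} mod 13.
  i = 1 (α = 12): (12−3)(12−11)(12−6)(12−9) = 9·1·6·3 = 162 ≡ 6, so v_1 = 6^{−1} = 11 (mod 13).
  i = 2 (α = 3): (3−12)(3−11)(3−6)(3−9) = (−9)·(−8)·(−3)·(−6) = 1296 ≡ 9, so v_2 = 9^{−1} = 3 (mod 13).
  i = 3 (α = 11): (11−12)(11−3)(11−6)(11−9) = (−1)·8·5·2 = −80 ≡ 11, so v_3 = 11^{−1} = 6 (mod 13).
  i = 4 (α = 6): (6−12)(6−3)(6−11)(6−9) = (−6)·3·(−5)·(−3) = −270 ≡ 3, so v_4 = 3^{−1} = 9 (mod 13).
  i = 5 (α = 9): (9−12)(9−3)(9−11)(9−6) = (−3)·6·(−2)·3 = 108 ≡ 4, so v_5 = 4^{−1} = 10 (mod 13).
  v = [11, 3, 6, 9, 10].
Step 2: syndromes of r = [4, 0, 9, 5, 10] (all sums mod 13).
  S_0 = Σ v_i r_i = 11·4 + 3·0 + 6·9 + 9·5 + 10·10 = 243 ≡ 9.
  S_1 = Σ v_i α_i r_i = 11·12·4 + 3·3·0 + 6·11·9 + 9·6·5 + 10·9·10 = 2292 ≡ 4.
  α_i^2 mod 13 = [1, 9, 4, 10, 3].
  S_2 = Σ v_i α_i^2 r_i = 11·1·4 + 3·9·0 + 6·4·9 + 9·10·5 + 10·3·10 = 1010 ≡ 9.
  S = (9, 4, 9) ≠ 0, so r is not a codeword (an error is present).
Step 3: locate the error. For a single error e at position i, S_ℓ = v_i·e·α_i^ℓ, so α_err = S_1/S_0.
  S_0^{−1} = 9^{−1} = 3 (mod 13), so α_err = 4·3 = 12 ≡ 12 = α_1. Error position i = 1.
  Consistency check: S_2/S_1 = 9·10 = 90 ≡ 12 = α_err ✓ (single-error assumption holds).
Step 4: error magnitude e = S_0/v_1 = S_0·∏_{j≠1}(α_1 − α_j) = 9·6 = 54 ≡ 2 (mod 13).
Step 5: correct position 1: c_1 = r_1 − e = 4 − 2 ≡ 2 (mod 13). Hence c = [2, 0, 9, 5, 10].
  Check: interpolating c through the α_i gives m(x) = 8 + 6·x (degree < 2) with m(α_i) = c_i for every i, so c is indeed a codeword.


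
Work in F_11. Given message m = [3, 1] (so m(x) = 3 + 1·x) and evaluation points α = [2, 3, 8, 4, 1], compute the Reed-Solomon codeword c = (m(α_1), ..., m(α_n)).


c = [5, 6, 0, 7, 4]

Message polynomial: m(x) = 3 + 1·x (mod 11).
For each evaluation point α_i, compute m(α_i) mod 11:
  α_1 = 2: Horner steps 1 → 5, so m(2) = 5.
  α_2 = 3: Horner steps 1 → 6, so m(3) = 6.
  α_3 = 8: Horner steps 1 → 0, so m(8) = 0.
  α_4 = 4: Horner steps 1 → 7, so m(4) = 7.
  α_5 = 1: Horner steps 1 → 4, so m(1) = 4.
Codeword c = [5, 6, 0, 7, 4] ∈ F_11^5.


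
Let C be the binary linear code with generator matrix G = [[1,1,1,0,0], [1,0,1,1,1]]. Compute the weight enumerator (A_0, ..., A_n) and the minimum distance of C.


Weight distribution: A_0 = 1, A_3 = 2, A_4 = 1. Minimum distance d = 3.

Enumerate all 2^2 = 4 messages m ∈ F_2^2.
For each, compute codeword c = mG in F_2^5, then tally its weight.
  m = 00 → c = 00000, weight = 0.
  m = 10 → c = 11100, weight = 3.
  m = 01 → c = 10111, weight = 4.
  m = 11 → c = 01011, weight = 3.
Tally weights:
  weight 0: 1 codewords.
  weight 3: 2 codewords.
  weight 4: 1 codewords.
Minimum distance d = smallest w > 0 with A_w > 0 = 3.
Sanity: Σ A_w = 4 = 2^2 = 4 ✓.


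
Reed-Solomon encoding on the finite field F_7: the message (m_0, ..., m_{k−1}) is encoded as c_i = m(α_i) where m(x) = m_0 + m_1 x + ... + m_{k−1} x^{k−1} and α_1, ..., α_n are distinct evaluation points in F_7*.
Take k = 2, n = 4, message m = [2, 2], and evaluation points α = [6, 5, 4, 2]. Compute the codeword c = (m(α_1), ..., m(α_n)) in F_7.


c = [0, 5, 3, 6]

Message polynomial: m(x) = 2 + 2·x (mod 7).
For each evaluation point α_i, compute m(α_i) mod 7:
  α_1 = 6: Horner steps 2 → 0, so m(6) = 0.
  α_2 = 5: Horner steps 2 → 5, so m(5) = 5.
  α_3 = 4: Horner steps 2 → 3, so m(4) = 3.
  α_4 = 2: Horner steps 2 → 6, so m(2) = 6.
Codeword c = [0, 5, 3, 6] ∈ F_7^4.


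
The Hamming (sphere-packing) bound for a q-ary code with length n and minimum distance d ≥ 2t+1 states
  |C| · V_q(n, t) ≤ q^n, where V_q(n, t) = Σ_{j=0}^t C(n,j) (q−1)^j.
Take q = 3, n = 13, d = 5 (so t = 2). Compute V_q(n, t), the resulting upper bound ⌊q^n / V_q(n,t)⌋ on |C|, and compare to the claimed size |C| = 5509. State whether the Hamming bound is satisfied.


V_q(n, t) = 339, q^n = 1594323, Hamming bound = 4703, |C| = 5509 > bound (violated).

Step 1: Compute V_q(n, t) = Σ_{j=0}^2 C(n, j) (q−1)^j.
  j = 0: C(13,0)·(2)^0 = 1·1 = 1.
  j = 1: C(13,1)·(2)^1 = 13·2 = 26.
  j = 2: C(13,2)·(2)^2 = 78·4 = 312.
  V_q(n, t) = 1 + 26 + 312 = 339.
Step 2: q^n = 3^13 = 1594323.
Step 3: Hamming bound ⌊q^n / V_q(n,t)⌋ = ⌊1594323/339⌋ = 4703.
Step 4: Compare |C| = 5509 to 4703: violated.
The claimed |C| lies above the Hamming bound, so no 3-ary code of length 13 with d ≥ 5 can have 5509 codewords.


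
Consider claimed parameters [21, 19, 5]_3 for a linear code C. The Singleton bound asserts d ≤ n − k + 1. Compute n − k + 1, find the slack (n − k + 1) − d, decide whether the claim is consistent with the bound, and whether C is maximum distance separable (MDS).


Singleton RHS = n − k + 1 = 3, slack = -2, bound violated (no such code; not MDS).

Singleton bound: d ≤ n − k + 1.
Here n = 21, k = 19, so n − k + 1 = 3.
Given d = 5, check d ≤ 3: NO.
Slack = (n − k + 1) − d = -2.
The slack is negative: d = 5 exceeds n − k + 1 = 3 by 2, so the Singleton bound is violated and no linear [21, 19, 5]_3 code can exist. In particular it is not MDS (MDS requires d = n − k + 1 exactly).
Description: the claimed parameters are [21, 19, 5]_3; such a code would be impossible (violates the Singleton bound).


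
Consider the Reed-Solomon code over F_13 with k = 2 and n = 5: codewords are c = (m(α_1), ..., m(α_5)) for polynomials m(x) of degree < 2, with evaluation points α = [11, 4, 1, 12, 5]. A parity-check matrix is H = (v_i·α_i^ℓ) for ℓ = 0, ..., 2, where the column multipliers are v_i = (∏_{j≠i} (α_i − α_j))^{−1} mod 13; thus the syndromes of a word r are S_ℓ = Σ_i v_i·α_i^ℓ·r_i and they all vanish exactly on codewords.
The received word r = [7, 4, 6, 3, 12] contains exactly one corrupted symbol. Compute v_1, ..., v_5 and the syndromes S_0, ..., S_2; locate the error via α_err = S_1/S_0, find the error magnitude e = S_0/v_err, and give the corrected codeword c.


S = (10, 6, 1), error at position 1, error magnitude e = 12, c = [8, 4, 6, 3, 12].

Step 1: column multipliers v_i = (∏_{j≠i}(α_i − α_j))^{−1} mod 13.
  i = 1 (α = 11): (11−4)(11−1)(11−12)(11−5) = 7·10·(−1)·6 = −420 ≡ 9, so v_1 = 9^{−1} = 3 (mod 13).
  i = 2 (α = 4): (4−11)(4−1)(4−12)(4−5) = (−7)·3·(−8)·(−1) = −168 ≡ 1, so v_2 = 1^{−1} = 1 (mod 13).
  i = 3 (α = 1): (1−11)(1−4)(1−12)(1−5) = (−10)·(−3)·(−11)·(−4) = 1320 ≡ 7, so v_3 = 7^{−1} = 2 (mod 13).
  i = 4 (α = 12): (12−11)(12−4)(12−1)(12−5) = 1·8·11·7 = 616 ≡ 5, so v_4 = 5^{−1} = 8 (mod 13).
  i = 5 (α = 5): (5−11)(5−4)(5−1)(5−12) = (−6)·1·4·(−7) = 168 ≡ 12, so v_5 = 12^{−1} = 12 (mod 13).
  v = [3, 1, 2, 8, 12].
Step 2: syndromes of r = [7, 4, 6, 3, 12] (all sums mod 13).
  S_0 = Σ v_i r_i = 3·7 + 1·4 + 2·6 + 8·3 + 12·12 = 205 ≡ 10.
  S_1 = Σ v_i α_i r_i = 3·11·7 + 1·4·4 + 2·1·6 + 8·12·3 + 12·5·12 = 1267 ≡ 6.
  α_i^2 mod 13 = [4, 3, 1, 1, 12].
  S_2 = Σ v_i α_i^2 r_i = 3·4·7 + 1·3·4 + 2·1·6 + 8·1·3 + 12·12·12 = 1860 ≡ 1.
  S = (10, 6, 1) ≠ 0, so r is not a codeword (an error is present).
Step 3: locate the error. For a single error e at position i, S_ℓ = v_i·e·α_i^ℓ, so α_err = S_1/S_0.
  S_0^{−1} = 10^{−1} = 4 (mod 13), so α_err = 6·4 = 24 ≡ 11 = α_1. Error position i = 1.
  Consistency check: S_2/S_1 = 1·11 = 11 ≡ 11 = α_err ✓ (single-error assumption holds).
Step 4: error magnitude e = S_0/v_1 = S_0·∏_{j≠1}(α_1 − α_j) = 10·9 = 90 ≡ 12 (mod 13).
Step 5: correct position 1: c_1 = r_1 − e = 7 − 12 ≡ 8 (mod 13). Hence c = [8, 4, 6, 3, 12].
  Check: interpolating c through the α_i gives m(x) = 11 + 8·x (degree < 2) with m(α_i) = c_i for every i, so c is indeed a codeword.


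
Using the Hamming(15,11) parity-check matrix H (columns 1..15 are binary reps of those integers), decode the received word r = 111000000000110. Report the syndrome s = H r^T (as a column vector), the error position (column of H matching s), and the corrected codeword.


s = (0, 0, 1, 1)^T, error position = 3, corrected codeword c = 110000000000110

Compute s = H r^T mod 2 one row at a time:
  s_1 = 0 + 0 + 0 + 0 + 0 + 1 + 1 + 0 = 2 ≡ 0 (mod 2).
  s_2 = 0 + 0 + 0 + 0 + 0 + 1 + 1 + 0 = 2 ≡ 0 (mod 2).
  s_3 = 1 + 1 + 0 + 0 + 0 + 0 + 1 + 0 = 3 ≡ 1 (mod 2).
  s_4 = 1 + 1 + 0 + 0 + 0 + 0 + 1 + 0 = 3 ≡ 1 (mod 2).
s = (0, 0, 1, 1)^T — this equals column 3 of H (binary 0011), so error is at position 3.
Correct: flip bit 3 of r = 111000000000110 to get c = 110000000000110.


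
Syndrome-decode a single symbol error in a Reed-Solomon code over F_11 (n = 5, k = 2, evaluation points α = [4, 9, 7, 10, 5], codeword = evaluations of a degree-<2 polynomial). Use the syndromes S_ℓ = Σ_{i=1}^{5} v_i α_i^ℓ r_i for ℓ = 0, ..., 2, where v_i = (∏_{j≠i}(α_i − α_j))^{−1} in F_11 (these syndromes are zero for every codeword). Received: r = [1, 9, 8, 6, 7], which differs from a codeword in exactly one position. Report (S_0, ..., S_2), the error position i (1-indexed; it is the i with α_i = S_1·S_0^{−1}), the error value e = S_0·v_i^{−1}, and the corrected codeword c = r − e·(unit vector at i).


S = (1, 10, 1), error at position 4, error magnitude e = 2, c = [1, 9, 8, 4, 7].

Step 1: column multipliers v_i = (∏_{j≠i}(α_i − α_j))^{−1} mod 11.
  i = 1 (α = 4): (4−9)(4−7)(4−10)(4−5) = (−5)·(−3)·(−6)·(−1) = 90 ≡ 2, so v_1 = 2^{−1} = 6 (mod 11).
  i = 2 (α = 9): (9−4)(9−7)(9−10)(9−5) = 5·2·(−1)·4 = −40 ≡ 4, so v_2 = 4^{−1} = 3 (mod 11).
  i = 3 (α = 7): (7−4)(7−9)(7−10)(7−5) = 3·(−2)·(−3)·2 = 36 ≡ 3, so v_3 = 3^{−1} = 4 (mod 11).
  i = 4 (α = 10): (10−4)(10−9)(10−7)(10−5) = 6·1·3·5 = 90 ≡ 2, so v_4 = 2^{−1} = 6 (mod 11).
  i = 5 (α = 5): (5−4)(5−9)(5−7)(5−10) = 1·(−4)·(−2)·(−5) = −40 ≡ 4, so v_5 = 4^{−1} = 3 (mod 11).
  v = [6, 3, 4, 6, 3].
Step 2: syndromes of r = [1, 9, 8, 6, 7] (all sums mod 11).
  S_0 = Σ v_i r_i = 6·1 + 3·9 + 4·8 + 6·6 + 3·7 = 122 ≡ 1.
  S_1 = Σ v_i α_i r_i = 6·4·1 + 3·9·9 + 4·7·8 + 6·10·6 + 3·5·7 = 956 ≡ 10.
  α_i^2 mod 11 = [5, 4, 5, 1, 3].
  S_2 = Σ v_i α_i^2 r_i = 6·5·1 + 3·4·9 + 4·5·8 + 6·1·6 + 3·3·7 = 397 ≡ 1.
  S = (1, 10, 1) ≠ 0, so r is not a codeword (an error is present).
Step 3: locate the error. For a single error e at position i, S_ℓ = v_i·e·α_i^ℓ, so α_err = S_1/S_0.
  S_0^{−1} = 1^{−1} = 1 (mod 11), so α_err = 10·1 = 10 ≡ 10 = α_4. Error position i = 4.
  Consistency check: S_2/S_1 = 1·10 = 10 ≡ 10 = α_err ✓ (single-error assumption holds).
Step 4: error magnitude e = S_0/v_4 = S_0·∏_{j≠4}(α_4 − α_j) = 1·2 = 2 ≡ 2 (mod 11).
Step 5: correct position 4: c_4 = r_4 − e = 6 − 2 ≡ 4 (mod 11). Hence c = [1, 9, 8, 4, 7].
  Check: interpolating c through the α_i gives m(x) = 10 + 6·x (degree < 2) with m(α_i) = c_i for every i, so c is indeed a codeword.


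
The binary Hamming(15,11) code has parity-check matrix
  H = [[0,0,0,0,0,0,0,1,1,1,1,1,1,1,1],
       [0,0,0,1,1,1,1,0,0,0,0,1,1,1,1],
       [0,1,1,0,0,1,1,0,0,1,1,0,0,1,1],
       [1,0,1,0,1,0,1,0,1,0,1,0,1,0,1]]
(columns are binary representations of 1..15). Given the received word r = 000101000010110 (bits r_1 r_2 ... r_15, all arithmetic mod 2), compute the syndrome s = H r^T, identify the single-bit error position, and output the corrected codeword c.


s = (1, 0, 1, 0)^T, error position = 10, corrected codeword c = 000101000110110

Compute s = H r^T mod 2 one row at a time:
  s_1 = 0 + 0 + 0 + 1 + 0 + 1 + 1 + 0 = 3 ≡ 1 (mod 2).
  s_2 = 1 + 0 + 1 + 0 + 0 + 1 + 1 + 0 = 4 ≡ 0 (mod 2).
  s_3 = 0 + 0 + 1 + 0 + 0 + 1 + 1 + 0 = 3 ≡ 1 (mod 2).
  s_4 = 0 + 0 + 0 + 0 + 0 + 1 + 1 + 0 = 2 ≡ 0 (mod 2).
s = (1, 0, 1, 0)^T — this equals column 10 of H (binary 1010), so error is at position 10.
Correct: flip bit 10 of r = 000101000010110 to get c = 000101000110110.


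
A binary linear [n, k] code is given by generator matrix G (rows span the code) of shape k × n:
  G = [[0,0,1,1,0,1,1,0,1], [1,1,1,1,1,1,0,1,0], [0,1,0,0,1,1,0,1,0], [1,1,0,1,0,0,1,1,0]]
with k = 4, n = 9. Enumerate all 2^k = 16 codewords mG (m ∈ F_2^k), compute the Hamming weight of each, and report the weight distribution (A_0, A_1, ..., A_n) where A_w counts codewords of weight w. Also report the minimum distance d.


Weight distribution: A_0 = 1, A_3 = 2, A_4 = 5, A_5 = 4, A_6 = 2, A_7 = 2. Minimum distance d = 3.

Enumerate all 2^4 = 16 messages m ∈ F_2^4.
For each, compute codeword c = mG in F_2^9, then tally its weight.
  m = 0000 → c = 000000000, weight = 0.
  m = 1000 → c = 001101101, weight = 5.
  m = 0100 → c = 111111010, weight = 7.
  m = 1100 → c = 110010111, weight = 6.
  m = 0010 → c = 010011010, weight = 4.
  m = 1010 → c = 011110111, weight = 7.
  m = 0110 → c = 101100000, weight = 3.
  m = 1110 → c = 100001101, weight = 4.
  m = 0001 → c = 110100110, weight = 5.
  m = 1001 → c = 111001011, weight = 6.
  m = 0101 → c = 001011100, weight = 4.
  m = 1101 → c = 000110001, weight = 3.
  m = 0011 → c = 100111100, weight = 5.
  m = 1011 → c = 101010001, weight = 4.
  m = 0111 → c = 011000110, weight = 4.
  m = 1111 → c = 010101011, weight = 5.
Tally weights:
  weight 0: 1 codewords.
  weight 3: 2 codewords.
  weight 4: 5 codewords.
  weight 5: 4 codewords.
  weight 6: 2 codewords.
  weight 7: 2 codewords.
Minimum distance d = smallest w > 0 with A_w > 0 = 3.
Sanity: Σ A_w = 16 = 2^4 = 16 ✓.


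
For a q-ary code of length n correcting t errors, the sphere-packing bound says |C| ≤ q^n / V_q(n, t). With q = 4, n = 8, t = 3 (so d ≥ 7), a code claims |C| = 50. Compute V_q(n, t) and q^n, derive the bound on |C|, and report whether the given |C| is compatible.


V_q(n, t) = 1789, q^n = 65536, Hamming bound = 36, |C| = 50 > bound (violated).

Step 1: Compute V_q(n, t) = Σ_{j=0}^3 C(n, j) (q−1)^j.
  j = 0: C(8,0)·(3)^0 = 1·1 = 1.
  j = 1: C(8,1)·(3)^1 = 8·3 = 24.
  j = 2: C(8,2)·(3)^2 = 28·9 = 252.
  j = 3: C(8,3)·(3)^3 = 56·27 = 1512.
  V_q(n, t) = 1 + 24 + 252 + 1512 = 1789.
Step 2: q^n = 4^8 = 65536.
Step 3: Hamming bound ⌊q^n / V_q(n,t)⌋ = ⌊65536/1789⌋ = 36.
Step 4: Compare |C| = 50 to 36: violated.
The claimed |C| lies above the Hamming bound, so no 4-ary code of length 8 with d ≥ 7 can have 50 codewords.


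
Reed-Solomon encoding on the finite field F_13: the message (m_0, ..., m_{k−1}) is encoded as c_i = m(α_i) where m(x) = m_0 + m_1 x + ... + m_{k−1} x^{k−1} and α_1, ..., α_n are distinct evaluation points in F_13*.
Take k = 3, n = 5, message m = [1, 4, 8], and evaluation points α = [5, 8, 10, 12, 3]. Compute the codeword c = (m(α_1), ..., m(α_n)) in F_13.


c = [0, 12, 9, 5, 7]

Message polynomial: m(x) = 1 + 4·x + 8·x^2 (mod 13).
For each evaluation point α_i, compute m(α_i) mod 13:
  α_1 = 5: Horner steps 8 → 5 → 0, so m(5) = 0.
  α_2 = 8: Horner steps 8 → 3 → 12, so m(8) = 12.
  α_3 = 10: Horner steps 8 → 6 → 9, so m(10) = 9.
  α_4 = 12: Horner steps 8 → 9 → 5, so m(12) = 5.
  α_5 = 3: Horner steps 8 → 2 → 7, so m(3) = 7.
Codeword c = [0, 12, 9, 5, 7] ∈ F_13^5.


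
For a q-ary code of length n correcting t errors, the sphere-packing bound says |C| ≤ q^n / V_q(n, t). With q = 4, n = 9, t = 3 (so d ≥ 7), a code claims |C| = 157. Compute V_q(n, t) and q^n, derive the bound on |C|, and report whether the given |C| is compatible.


V_q(n, t) = 2620, q^n = 262144, Hamming bound = 100, |C| = 157 > bound (violated).

Step 1: Compute V_q(n, t) = Σ_{j=0}^3 C(n, j) (q−1)^j.
  j = 0: C(9,0)·(3)^0 = 1·1 = 1.
  j = 1: C(9,1)·(3)^1 = 9·3 = 27.
  j = 2: C(9,2)·(3)^2 = 36·9 = 324.
  j = 3: C(9,3)·(3)^3 = 84·27 = 2268.
  V_q(n, t) = 1 + 27 + 324 + 2268 = 2620.
Step 2: q^n = 4^9 = 262144.
Step 3: Hamming bound ⌊q^n / V_q(n,t)⌋ = ⌊262144/2620⌋ = 100.
Step 4: Compare |C| = 157 to 100: violated.
The claimed |C| lies above the Hamming bound, so no 4-ary code of length 9 with d ≥ 7 can have 157 codewords.


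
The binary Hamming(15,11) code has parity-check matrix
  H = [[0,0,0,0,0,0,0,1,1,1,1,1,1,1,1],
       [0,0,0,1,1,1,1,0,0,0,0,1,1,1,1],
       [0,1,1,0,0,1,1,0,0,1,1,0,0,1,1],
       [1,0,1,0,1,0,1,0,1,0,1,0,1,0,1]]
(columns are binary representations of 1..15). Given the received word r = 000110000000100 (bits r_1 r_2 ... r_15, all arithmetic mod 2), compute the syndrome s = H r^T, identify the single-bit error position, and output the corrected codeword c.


s = (1, 1, 0, 0)^T, error position = 12, corrected codeword c = 000110000001100

Compute s = H r^T mod 2 one row at a time:
  s_1 = 0 + 0 + 0 + 0 + 0 + 1 + 0 + 0 = 1 ≡ 1 (mod 2).
  s_2 = 1 + 1 + 0 + 0 + 0 + 1 + 0 + 0 = 3 ≡ 1 (mod 2).
  s_3 = 0 + 0 + 0 + 0 + 0 + 0 + 0 + 0 = 0 ≡ 0 (mod 2).
  s_4 = 0 + 0 + 1 + 0 + 0 + 0 + 1 + 0 = 2 ≡ 0 (mod 2).
s = (1, 1, 0, 0)^T — this equals column 12 of H (binary 1100), so error is at position 12.
Correct: flip bit 12 of r = 000110000000100 to get c = 000110000001100.


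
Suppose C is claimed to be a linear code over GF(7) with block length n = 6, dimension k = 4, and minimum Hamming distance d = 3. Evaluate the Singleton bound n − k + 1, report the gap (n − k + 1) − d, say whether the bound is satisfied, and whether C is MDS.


Singleton RHS = n − k + 1 = 3, slack = 0, bound satisfied, MDS.

Singleton bound: d ≤ n − k + 1.
Here n = 6, k = 4, so n − k + 1 = 3.
Given d = 3, check d ≤ 3: YES.
Slack = (n − k + 1) − d = 0.
The code is MDS (slack = 0).
Description: the claimed parameters are [6, 4, 3]_7; such a code would be MDS (meets Singleton bound).


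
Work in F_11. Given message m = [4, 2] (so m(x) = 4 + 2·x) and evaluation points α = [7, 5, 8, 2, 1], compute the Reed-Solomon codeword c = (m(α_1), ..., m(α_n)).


c = [7, 3, 9, 8, 6]

Message polynomial: m(x) = 4 + 2·x (mod 11).
For each evaluation point α_i, compute m(α_i) mod 11:
  α_1 = 7: Horner steps 2 → 7, so m(7) = 7.
  α_2 = 5: Horner steps 2 → 3, so m(5) = 3.
  α_3 = 8: Horner steps 2 → 9, so m(8) = 9.
  α_4 = 2: Horner steps 2 → 8, so m(2) = 8.
  α_5 = 1: Horner steps 2 → 6, so m(1) = 6.
Codeword c = [7, 3, 9, 8, 6] ∈ F_11^5.


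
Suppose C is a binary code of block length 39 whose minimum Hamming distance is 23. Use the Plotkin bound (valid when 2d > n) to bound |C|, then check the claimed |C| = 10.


Plotkin bound M ≤ 6; given |C| = 10 > bound (violated).

Check applicability: 2d = 46, n = 39.
2d − n = 7 > 0, so Plotkin applies.
Compute d/(2d−n) = 23/7 ≈ 3.2857.
⌊d/(2d−n)⌋ = 3.
Plotkin bound: M ≤ 2·3 = 6.
Given |C| = 10, check: VIOLATED.
This |C| is above the Plotkin bound, so no binary code with n = 39, d = 23 and 10 codewords exists.


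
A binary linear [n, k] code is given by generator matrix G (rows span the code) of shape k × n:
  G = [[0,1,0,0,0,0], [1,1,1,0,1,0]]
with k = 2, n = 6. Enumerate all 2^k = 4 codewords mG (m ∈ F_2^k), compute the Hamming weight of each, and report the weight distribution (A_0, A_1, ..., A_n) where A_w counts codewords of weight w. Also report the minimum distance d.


Weight distribution: A_0 = 1, A_1 = 1, A_3 = 1, A_4 = 1. Minimum distance d = 1.

Enumerate all 2^2 = 4 messages m ∈ F_2^2.
For each, compute codeword c = mG in F_2^6, then tally its weight.
  m = 00 → c = 000000, weight = 0.
  m = 10 → c = 010000, weight = 1.
  m = 01 → c = 111010, weight = 4.
  m = 11 → c = 101010, weight = 3.
Tally weights:
  weight 0: 1 codewords.
  weight 1: 1 codewords.
  weight 3: 1 codewords.
  weight 4: 1 codewords.
Minimum distance d = smallest w > 0 with A_w > 0 = 1.
Sanity: Σ A_w = 4 = 2^2 = 4 ✓.


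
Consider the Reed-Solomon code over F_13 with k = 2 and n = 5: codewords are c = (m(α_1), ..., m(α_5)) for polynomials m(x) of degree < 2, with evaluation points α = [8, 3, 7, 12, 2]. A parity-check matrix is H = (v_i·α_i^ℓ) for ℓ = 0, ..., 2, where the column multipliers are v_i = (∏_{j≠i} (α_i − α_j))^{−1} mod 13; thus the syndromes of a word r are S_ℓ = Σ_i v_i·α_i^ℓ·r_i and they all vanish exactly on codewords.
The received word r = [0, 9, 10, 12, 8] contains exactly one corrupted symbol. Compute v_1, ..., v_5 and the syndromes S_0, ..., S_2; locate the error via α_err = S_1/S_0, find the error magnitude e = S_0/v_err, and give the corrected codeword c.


S = (12, 10, 4), error at position 2, error magnitude e = 11, c = [0, 11, 10, 12, 8].

Step 1: column multipliers v_i = (∏_{j≠i}(α_i − α_j))^{−1} mod 13.
  i = 1 (α = 8): (8−3)(8−7)(8−12)(8−2) = 5·1·(−4)·6 = −120 ≡ 10, so v_1 = 10^{−1} = 4 (mod 13).
  i = 2 (α = 3): (3−8)(3−7)(3−12)(3−2) = (−5)·(−4)·(−9)·1 = −180 ≡ 2, so v_2 = 2^{−1} = 7 (mod 13).
  i = 3 (α = 7): (7−8)(7−3)(7−12)(7−2) = (−1)·4·(−5)·5 = 100 ≡ 9, so v_3 = 9^{−1} = 3 (mod 13).
  i = 4 (α = 12): (12−8)(12−3)(12−7)(12−2) = 4·9·5·10 = 1800 ≡ 6, so v_4 = 6^{−1} = 11 (mod 13).
  i = 5 (α = 2): (2−8)(2−3)(2−7)(2−12) = (−6)·(−1)·(−5)·(−10) = 300 ≡ 1, so v_5 = 1^{−1} = 1 (mod 13).
  v = [4, 7, 3, 11, 1].
Step 2: syndromes of r = [0, 9, 10, 12, 8] (all sums mod 13).
  S_0 = Σ v_i r_i = 4·0 + 7·9 + 3·10 + 11·12 + 1·8 = 233 ≡ 12.
  S_1 = Σ v_i α_i r_i = 4·8·0 + 7·3·9 + 3·7·10 + 11·12·12 + 1·2·8 = 1999 ≡ 10.
  α_i^2 mod 13 = [12, 9, 10, 1, 4].
  S_2 = Σ v_i α_i^2 r_i = 4·12·0 + 7·9·9 + 3·10·10 + 11·1·12 + 1·4·8 = 1031 ≡ 4.
  S = (12, 10, 4) ≠ 0, so r is not a codeword (an error is present).
Step 3: locate the error. For a single error e at position i, S_ℓ = v_i·e·α_i^ℓ, so α_err = S_1/S_0.
  S_0^{−1} = 12^{−1} = 12 (mod 13), so α_err = 10·12 = 120 ≡ 3 = α_2. Error position i = 2.
  Consistency check: S_2/S_1 = 4·4 = 16 ≡ 3 = α_err ✓ (single-error assumption holds).
Step 4: error magnitude e = S_0/v_2 = S_0·∏_{j≠2}(α_2 − α_j) = 12·2 = 24 ≡ 11 (mod 13).
Step 5: correct position 2: c_2 = r_2 − e = 9 − 11 ≡ 11 (mod 13). Hence c = [0, 11, 10, 12, 8].
  Check: interpolating c through the α_i gives m(x) = 2 + 3·x (degree < 2) with m(α_i) = c_i for every i, so c is indeed a codeword.


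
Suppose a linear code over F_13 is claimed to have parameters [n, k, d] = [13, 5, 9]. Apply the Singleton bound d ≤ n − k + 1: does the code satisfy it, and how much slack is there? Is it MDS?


Singleton RHS = n − k + 1 = 9, slack = 0, bound satisfied, MDS.

Singleton bound: d ≤ n − k + 1.
Here n = 13, k = 5, so n − k + 1 = 9.
Given d = 9, check d ≤ 9: YES.
Slack = (n − k + 1) − d = 0.
The code is MDS (slack = 0).
Description: the claimed parameters are [13, 5, 9]_13; such a code would be MDS (meets Singleton bound).


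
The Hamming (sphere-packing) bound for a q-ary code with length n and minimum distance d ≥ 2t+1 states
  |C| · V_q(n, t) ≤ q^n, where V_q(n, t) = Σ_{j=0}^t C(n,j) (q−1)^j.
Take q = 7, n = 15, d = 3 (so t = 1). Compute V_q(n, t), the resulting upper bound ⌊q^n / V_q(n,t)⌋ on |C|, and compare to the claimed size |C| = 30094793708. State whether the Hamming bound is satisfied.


V_q(n, t) = 91, q^n = 4747561509943, Hamming bound = 52171005603, |C| = 30094793708 ≤ bound (satisfied).

Step 1: Compute V_q(n, t) = Σ_{j=0}^1 C(n, j) (q−1)^j.
  j = 0: C(15,0)·(6)^0 = 1·1 = 1.
  j = 1: C(15,1)·(6)^1 = 15·6 = 90.
  V_q(n, t) = 1 + 90 = 91.
Step 2: q^n = 7^15 = 4747561509943.
Step 3: Hamming bound ⌊q^n / V_q(n,t)⌋ = ⌊4747561509943/91⌋ = 52171005603.
Step 4: Compare |C| = 30094793708 to 52171005603: satisfied.
The claimed |C| lies below the Hamming bound.


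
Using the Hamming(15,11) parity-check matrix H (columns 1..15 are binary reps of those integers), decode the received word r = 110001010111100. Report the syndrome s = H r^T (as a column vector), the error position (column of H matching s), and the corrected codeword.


s = (1, 1, 0, 1)^T, error position = 13, corrected codeword c = 110001010111000

Compute s = H r^T mod 2 one row at a time:
  s_1 = 1 + 0 + 1 + 1 + 1 + 1 + 0 + 0 = 5 ≡ 1 (mod 2).
  s_2 = 0 + 0 + 1 + 0 + 1 + 1 + 0 + 0 = 3 ≡ 1 (mod 2).
  s_3 = 1 + 0 + 1 + 0 + 1 + 1 + 0 + 0 = 4 ≡ 0 (mod 2).
  s_4 = 1 + 0 + 0 + 0 + 0 + 1 + 1 + 0 = 3 ≡ 1 (mod 2).
s = (1, 1, 0, 1)^T — this equals column 13 of H (binary 1101), so error is at position 13.
Correct: flip bit 13 of r = 110001010111100 to get c = 110001010111000.


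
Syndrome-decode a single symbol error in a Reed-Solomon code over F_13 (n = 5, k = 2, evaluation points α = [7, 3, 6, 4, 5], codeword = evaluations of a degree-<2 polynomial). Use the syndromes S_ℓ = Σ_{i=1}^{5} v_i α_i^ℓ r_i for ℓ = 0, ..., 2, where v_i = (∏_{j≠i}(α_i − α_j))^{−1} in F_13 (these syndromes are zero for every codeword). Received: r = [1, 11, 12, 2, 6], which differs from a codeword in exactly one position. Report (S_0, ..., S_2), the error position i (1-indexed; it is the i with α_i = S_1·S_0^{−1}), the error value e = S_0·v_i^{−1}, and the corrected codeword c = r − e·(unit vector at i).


S = (4, 11, 1), error at position 3, error magnitude e = 2, c = [1, 11, 10, 2, 6].

Step 1: column multipliers v_i = (∏_{j≠i}(α_i − α_j))^{−1} mod 13.
  i = 1 (α = 7): (7−3)(7−6)(7−4)(7−5) = 4·1·3·2 = 24 ≡ 11, so v_1 = 11^{−1} = 6 (mod 13).
  i = 2 (α = 3): (3−7)(3−6)(3−4)(3−5) = (−4)·(−3)·(−1)·(−2) = 24 ≡ 11, so v_2 = 11^{−1} = 6 (mod 13).
  i = 3 (α = 6): (6−7)(6−3)(6−4)(6−5) = (−1)·3·2·1 = −6 ≡ 7, so v_3 = 7^{−1} = 2 (mod 13).
  i = 4 (α = 4): (4−7)(4−3)(4−6)(4−5) = (−3)·1·(−2)·(−1) = −6 ≡ 7, so v_4 = 7^{−1} = 2 (mod 13).
  i = 5 (α = 5): (5−7)(5−3)(5−6)(5−4) = (−2)·2·(−1)·1 = 4 ≡ 4, so v_5 = 4^{−1} = 10 (mod 13).
  v = [6, 6, 2, 2, 10].
Step 2: syndromes of r = [1, 11, 12, 2, 6] (all sums mod 13).
  S_0 = Σ v_i r_i = 6·1 + 6·11 + 2·12 + 2·2 + 10·6 = 160 ≡ 4.
  S_1 = Σ v_i α_i r_i = 6·7·1 + 6·3·11 + 2·6·12 + 2·4·2 + 10·5·6 = 700 ≡ 11.
  α_i^2 mod 13 = [10, 9, 10, 3, 12].
  S_2 = Σ v_i α_i^2 r_i = 6·10·1 + 6·9·11 + 2·10·12 + 2·3·2 + 10·12·6 = 1626 ≡ 1.
  S = (4, 11, 1) ≠ 0, so r is not a codeword (an error is present).
Step 3: locate the error. For a single error e at position i, S_ℓ = v_i·e·α_i^ℓ, so α_err = S_1/S_0.
  S_0^{−1} = 4^{−1} = 10 (mod 13), so α_err = 11·10 = 110 ≡ 6 = α_3. Error position i = 3.
  Consistency check: S_2/S_1 = 1·6 = 6 ≡ 6 = α_err ✓ (single-error assumption holds).
Step 4: error magnitude e = S_0/v_3 = S_0·∏_{j≠3}(α_3 − α_j) = 4·7 = 28 ≡ 2 (mod 13).
Step 5: correct position 3: c_3 = r_3 − e = 12 − 2 ≡ 10 (mod 13). Hence c = [1, 11, 10, 2, 6].
  Check: interpolating c through the α_i gives m(x) = 12 + 4·x (degree < 2) with m(α_i) = c_i for every i, so c is indeed a codeword.
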